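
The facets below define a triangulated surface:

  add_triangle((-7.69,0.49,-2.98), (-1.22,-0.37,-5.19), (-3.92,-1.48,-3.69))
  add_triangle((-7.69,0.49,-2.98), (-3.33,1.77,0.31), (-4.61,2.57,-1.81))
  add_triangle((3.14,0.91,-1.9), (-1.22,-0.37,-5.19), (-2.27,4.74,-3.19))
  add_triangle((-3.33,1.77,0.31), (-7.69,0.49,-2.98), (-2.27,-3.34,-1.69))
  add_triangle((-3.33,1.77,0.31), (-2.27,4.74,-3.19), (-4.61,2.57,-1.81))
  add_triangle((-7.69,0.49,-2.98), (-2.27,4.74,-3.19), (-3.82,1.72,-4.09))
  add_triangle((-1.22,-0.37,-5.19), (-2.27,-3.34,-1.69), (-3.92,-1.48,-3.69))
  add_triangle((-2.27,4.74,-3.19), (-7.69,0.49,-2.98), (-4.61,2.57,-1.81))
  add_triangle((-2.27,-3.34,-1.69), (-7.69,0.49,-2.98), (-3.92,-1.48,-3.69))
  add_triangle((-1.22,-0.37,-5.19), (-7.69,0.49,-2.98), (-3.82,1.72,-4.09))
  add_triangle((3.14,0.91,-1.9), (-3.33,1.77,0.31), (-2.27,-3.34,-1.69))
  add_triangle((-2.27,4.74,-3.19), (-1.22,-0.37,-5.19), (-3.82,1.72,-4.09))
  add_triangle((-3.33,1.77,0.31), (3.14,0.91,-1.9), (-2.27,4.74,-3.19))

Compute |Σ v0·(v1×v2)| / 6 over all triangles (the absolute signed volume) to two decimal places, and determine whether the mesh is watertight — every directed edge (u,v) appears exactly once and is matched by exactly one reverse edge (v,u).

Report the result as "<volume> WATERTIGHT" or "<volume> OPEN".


87.44 OPEN

Per-triangle v0·(v1×v2)/6:
  t1: +9.2123
  t2: +4.7161
  t3: +16.7858
  t4: +5.5298
  t5: +4.1653
  t6: +10.9980
  t7: +6.5298
  t8: +6.6015
  t9: +7.8992
  t10: +10.4249
  t11: -6.7782
  t12: +9.6377
  t13: +1.7157
Σ = +87.4379 → |volume| = 87.44

Directed edges: 39 total; 3 unmatched, e.g. (3.14,0.91,-1.9)→(-1.22,-0.37,-5.19) → open.


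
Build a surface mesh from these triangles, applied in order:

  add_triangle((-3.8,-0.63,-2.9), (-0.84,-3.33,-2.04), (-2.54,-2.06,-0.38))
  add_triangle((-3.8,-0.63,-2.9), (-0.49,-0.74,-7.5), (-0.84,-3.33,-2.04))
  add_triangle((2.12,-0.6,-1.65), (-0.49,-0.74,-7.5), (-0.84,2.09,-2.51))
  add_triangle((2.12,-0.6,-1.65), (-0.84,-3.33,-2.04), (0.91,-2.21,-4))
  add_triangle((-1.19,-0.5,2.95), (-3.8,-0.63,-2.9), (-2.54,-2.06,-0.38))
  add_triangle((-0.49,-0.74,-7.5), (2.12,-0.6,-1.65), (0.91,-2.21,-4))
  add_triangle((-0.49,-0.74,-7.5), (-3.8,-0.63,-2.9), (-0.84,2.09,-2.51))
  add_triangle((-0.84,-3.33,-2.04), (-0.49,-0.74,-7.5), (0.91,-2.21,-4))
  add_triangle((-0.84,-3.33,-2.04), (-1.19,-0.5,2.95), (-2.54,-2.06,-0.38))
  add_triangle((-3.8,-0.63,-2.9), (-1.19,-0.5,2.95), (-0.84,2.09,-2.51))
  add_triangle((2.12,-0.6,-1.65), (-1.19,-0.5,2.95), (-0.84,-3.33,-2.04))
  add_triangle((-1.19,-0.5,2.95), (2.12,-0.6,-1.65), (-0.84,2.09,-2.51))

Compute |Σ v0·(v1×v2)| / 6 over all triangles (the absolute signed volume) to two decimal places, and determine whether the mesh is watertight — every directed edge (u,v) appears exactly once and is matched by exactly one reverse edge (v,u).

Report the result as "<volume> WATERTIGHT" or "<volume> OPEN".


Per-triangle v0·(v1×v2)/6:
  t1: +4.6013
  t2: +13.8167
  t3: +6.1403
  t4: +2.2912
  t5: +3.7059
  t6: +4.4151
  t7: +10.8408
  t8: +6.1846
  t9: +3.1305
  t10: +5.0889
  t11: +3.3477
  t12: +0.3891
Σ = +63.9522 → |volume| = 63.95

Directed edges: 36 total, each appears once with its reverse present → watertight.

63.95 WATERTIGHT


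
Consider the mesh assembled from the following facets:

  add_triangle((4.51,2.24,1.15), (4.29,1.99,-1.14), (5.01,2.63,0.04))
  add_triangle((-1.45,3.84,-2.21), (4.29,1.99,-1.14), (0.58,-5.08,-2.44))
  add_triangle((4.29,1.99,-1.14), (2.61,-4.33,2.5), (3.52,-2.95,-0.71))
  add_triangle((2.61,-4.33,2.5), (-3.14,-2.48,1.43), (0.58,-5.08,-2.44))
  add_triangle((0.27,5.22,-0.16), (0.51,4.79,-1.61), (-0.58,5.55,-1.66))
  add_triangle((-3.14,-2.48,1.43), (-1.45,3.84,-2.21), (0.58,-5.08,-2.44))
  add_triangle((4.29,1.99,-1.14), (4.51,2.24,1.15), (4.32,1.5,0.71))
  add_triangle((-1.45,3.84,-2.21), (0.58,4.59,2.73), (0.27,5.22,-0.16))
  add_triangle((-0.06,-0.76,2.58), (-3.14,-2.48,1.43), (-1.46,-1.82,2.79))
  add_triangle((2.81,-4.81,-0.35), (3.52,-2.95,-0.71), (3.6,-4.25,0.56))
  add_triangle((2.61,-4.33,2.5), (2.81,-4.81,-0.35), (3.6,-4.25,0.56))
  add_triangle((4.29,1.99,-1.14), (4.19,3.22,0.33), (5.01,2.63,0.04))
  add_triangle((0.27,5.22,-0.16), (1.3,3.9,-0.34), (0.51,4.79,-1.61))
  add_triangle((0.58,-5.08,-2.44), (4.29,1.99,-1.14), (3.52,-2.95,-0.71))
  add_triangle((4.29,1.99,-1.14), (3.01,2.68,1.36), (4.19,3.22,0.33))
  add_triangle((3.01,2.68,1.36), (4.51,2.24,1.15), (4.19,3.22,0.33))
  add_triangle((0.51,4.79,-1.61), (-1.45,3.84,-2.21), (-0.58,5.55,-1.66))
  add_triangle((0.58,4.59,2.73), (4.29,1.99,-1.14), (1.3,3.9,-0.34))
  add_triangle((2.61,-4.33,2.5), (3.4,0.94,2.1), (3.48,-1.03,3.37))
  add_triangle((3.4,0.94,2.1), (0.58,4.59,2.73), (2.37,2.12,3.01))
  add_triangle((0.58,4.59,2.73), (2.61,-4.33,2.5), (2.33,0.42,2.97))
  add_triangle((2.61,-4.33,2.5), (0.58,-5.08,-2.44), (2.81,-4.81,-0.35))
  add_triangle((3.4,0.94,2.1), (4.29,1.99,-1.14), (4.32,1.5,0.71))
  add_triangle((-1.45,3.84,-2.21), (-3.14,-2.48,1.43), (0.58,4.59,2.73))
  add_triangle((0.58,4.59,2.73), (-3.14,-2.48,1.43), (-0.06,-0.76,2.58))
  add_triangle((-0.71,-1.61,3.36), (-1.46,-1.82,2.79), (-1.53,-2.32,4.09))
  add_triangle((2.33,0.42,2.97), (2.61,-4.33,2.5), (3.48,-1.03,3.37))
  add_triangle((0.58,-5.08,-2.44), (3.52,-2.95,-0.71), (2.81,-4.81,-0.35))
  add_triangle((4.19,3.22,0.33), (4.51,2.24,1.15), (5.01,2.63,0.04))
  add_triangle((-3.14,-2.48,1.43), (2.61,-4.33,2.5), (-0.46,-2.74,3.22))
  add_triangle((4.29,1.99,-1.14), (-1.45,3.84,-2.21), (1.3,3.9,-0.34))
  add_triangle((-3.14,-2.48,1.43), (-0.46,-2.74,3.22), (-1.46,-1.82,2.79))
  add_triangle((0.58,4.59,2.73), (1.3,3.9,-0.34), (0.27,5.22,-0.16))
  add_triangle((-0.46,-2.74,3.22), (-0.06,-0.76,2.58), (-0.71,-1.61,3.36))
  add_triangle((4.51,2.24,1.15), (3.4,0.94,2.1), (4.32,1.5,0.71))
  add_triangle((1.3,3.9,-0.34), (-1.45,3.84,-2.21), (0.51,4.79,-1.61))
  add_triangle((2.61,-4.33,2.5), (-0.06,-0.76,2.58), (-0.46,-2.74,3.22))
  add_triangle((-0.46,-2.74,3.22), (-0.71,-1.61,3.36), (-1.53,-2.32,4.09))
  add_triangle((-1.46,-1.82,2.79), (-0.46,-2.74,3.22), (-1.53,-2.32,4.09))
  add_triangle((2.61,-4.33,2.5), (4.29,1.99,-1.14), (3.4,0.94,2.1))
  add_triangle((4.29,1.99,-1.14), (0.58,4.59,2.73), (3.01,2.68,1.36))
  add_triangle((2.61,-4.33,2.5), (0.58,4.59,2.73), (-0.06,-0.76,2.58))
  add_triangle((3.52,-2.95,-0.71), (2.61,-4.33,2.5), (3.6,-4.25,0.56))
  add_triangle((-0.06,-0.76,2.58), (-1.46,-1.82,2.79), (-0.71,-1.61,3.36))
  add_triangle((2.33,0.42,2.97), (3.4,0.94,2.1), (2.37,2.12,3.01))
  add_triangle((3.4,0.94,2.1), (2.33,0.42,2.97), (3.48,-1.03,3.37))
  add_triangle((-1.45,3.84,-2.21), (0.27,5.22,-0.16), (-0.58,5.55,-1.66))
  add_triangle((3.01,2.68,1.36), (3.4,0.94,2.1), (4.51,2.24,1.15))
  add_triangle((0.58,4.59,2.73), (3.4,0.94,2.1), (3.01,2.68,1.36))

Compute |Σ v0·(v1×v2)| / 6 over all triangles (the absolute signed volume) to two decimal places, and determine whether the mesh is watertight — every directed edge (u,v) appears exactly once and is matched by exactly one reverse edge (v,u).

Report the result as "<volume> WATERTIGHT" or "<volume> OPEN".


178.30 OPEN

Per-triangle v0·(v1×v2)/6:
  t1: +0.3688
  t2: +17.3014
  t3: +9.5715
  t4: +17.9685
  t5: +1.4437
  t6: +13.9957
  t7: +1.0427
  t8: +3.4938
  t9: +0.0984
  t10: +1.6956
  t11: +2.4651
  t12: +0.9357
  t13: +1.3478
  t14: +8.3522
  t15: -0.6462
  t16: +1.1649
  t17: +1.1642
  t18: +6.7820
  t19: +2.4916
  t20: +1.9125
  t21: +2.2707
  t22: +5.2550
  t23: -0.2357
  t24: +14.0183
  t25: +6.6364
  t26: -0.0045
  t27: +1.4548
  t28: +3.9301
  t29: +0.9808
  t30: +5.4817
  t31: +6.1356
  t32: +1.5925
  t33: +2.8087
  t34: +0.3840
  t35: +0.8187
  t36: -0.7914
  t37: +2.6505
  t38: +0.4908
  t39: +0.3797
  t40: +10.4438
  t41: +4.0256
  t42: +7.1831
  t43: +0.5724
  t44: +0.1009
  t45: +1.4671
  t46: +1.5731
  t47: +0.5586
  t48: +1.4317
  t49: +3.7363
Σ = +178.2991 → |volume| = 178.30

Directed edges: 147 total; 3 unmatched, e.g. (0.58,4.59,2.73)→(2.37,2.12,3.01) → open.


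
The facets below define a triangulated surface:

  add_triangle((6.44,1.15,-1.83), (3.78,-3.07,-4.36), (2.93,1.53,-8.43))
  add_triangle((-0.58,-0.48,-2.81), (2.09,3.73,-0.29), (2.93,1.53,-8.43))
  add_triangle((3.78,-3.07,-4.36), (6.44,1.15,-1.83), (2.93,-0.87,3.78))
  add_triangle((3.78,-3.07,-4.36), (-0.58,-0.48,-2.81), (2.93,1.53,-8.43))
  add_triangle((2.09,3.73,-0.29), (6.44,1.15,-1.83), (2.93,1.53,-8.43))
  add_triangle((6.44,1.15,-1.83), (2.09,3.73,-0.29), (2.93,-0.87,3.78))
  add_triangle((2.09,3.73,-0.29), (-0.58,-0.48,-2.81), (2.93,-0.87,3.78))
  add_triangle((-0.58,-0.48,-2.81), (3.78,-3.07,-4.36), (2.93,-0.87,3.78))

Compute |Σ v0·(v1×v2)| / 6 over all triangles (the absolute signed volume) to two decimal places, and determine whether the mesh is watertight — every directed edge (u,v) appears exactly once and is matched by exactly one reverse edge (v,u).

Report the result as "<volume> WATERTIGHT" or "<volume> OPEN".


114.84 WATERTIGHT

Per-triangle v0·(v1×v2)/6:
  t1: +34.0896
  t2: +5.2759
  t3: +23.4546
  t4: +11.5951
  t5: +27.7015
  t6: +17.0734
  t7: -5.3314
  t8: +0.9810
Σ = +114.8396 → |volume| = 114.84

Directed edges: 24 total, each appears once with its reverse present → watertight.


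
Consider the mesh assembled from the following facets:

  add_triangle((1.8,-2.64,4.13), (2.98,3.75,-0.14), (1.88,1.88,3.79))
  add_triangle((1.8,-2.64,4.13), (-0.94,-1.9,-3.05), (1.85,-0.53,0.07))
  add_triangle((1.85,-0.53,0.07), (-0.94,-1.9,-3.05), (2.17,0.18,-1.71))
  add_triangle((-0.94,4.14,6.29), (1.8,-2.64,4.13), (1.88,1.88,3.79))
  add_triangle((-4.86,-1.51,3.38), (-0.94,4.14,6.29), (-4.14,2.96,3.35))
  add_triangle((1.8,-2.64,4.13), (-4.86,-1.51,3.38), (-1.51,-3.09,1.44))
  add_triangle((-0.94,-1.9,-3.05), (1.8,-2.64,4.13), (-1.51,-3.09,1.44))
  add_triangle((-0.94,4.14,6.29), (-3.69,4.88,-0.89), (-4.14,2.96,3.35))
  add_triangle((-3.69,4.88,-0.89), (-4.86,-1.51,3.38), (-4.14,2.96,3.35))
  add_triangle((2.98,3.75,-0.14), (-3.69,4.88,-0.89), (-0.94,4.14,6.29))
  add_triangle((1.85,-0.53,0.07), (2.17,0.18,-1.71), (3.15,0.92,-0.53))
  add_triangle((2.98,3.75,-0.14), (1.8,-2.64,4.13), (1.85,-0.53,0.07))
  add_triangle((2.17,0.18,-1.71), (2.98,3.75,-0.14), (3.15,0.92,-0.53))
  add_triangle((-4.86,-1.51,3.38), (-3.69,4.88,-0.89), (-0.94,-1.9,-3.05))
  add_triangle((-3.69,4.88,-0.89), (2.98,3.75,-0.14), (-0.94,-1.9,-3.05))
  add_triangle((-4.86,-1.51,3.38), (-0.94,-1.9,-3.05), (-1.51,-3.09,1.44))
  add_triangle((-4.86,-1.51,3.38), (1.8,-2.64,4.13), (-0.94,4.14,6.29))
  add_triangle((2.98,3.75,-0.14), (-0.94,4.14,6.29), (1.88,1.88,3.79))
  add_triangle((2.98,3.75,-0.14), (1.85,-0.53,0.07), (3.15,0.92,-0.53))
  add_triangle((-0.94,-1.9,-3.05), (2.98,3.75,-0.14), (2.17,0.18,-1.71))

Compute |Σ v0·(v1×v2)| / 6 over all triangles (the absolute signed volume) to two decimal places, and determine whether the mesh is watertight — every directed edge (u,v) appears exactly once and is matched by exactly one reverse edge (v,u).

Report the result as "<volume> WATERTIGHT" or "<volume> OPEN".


Per-triangle v0·(v1×v2)/6:
  t1: +8.4315
  t2: +4.6913
  t3: +1.9438
  t4: +12.1849
  t5: +17.6960
  t6: +10.4148
  t7: +6.2456
  t8: +17.8273
  t9: +14.1858
  t10: +32.3539
  t11: +0.8465
  t12: +5.6002
  t13: +1.9471
  t14: +22.5812
  t15: +15.0141
  t16: +8.3704
  t17: +33.9265
  t18: +11.7600
  t19: +0.7795
  t20: +3.3471
Σ = +230.1476 → |volume| = 230.15

Directed edges: 60 total, each appears once with its reverse present → watertight.

230.15 WATERTIGHT


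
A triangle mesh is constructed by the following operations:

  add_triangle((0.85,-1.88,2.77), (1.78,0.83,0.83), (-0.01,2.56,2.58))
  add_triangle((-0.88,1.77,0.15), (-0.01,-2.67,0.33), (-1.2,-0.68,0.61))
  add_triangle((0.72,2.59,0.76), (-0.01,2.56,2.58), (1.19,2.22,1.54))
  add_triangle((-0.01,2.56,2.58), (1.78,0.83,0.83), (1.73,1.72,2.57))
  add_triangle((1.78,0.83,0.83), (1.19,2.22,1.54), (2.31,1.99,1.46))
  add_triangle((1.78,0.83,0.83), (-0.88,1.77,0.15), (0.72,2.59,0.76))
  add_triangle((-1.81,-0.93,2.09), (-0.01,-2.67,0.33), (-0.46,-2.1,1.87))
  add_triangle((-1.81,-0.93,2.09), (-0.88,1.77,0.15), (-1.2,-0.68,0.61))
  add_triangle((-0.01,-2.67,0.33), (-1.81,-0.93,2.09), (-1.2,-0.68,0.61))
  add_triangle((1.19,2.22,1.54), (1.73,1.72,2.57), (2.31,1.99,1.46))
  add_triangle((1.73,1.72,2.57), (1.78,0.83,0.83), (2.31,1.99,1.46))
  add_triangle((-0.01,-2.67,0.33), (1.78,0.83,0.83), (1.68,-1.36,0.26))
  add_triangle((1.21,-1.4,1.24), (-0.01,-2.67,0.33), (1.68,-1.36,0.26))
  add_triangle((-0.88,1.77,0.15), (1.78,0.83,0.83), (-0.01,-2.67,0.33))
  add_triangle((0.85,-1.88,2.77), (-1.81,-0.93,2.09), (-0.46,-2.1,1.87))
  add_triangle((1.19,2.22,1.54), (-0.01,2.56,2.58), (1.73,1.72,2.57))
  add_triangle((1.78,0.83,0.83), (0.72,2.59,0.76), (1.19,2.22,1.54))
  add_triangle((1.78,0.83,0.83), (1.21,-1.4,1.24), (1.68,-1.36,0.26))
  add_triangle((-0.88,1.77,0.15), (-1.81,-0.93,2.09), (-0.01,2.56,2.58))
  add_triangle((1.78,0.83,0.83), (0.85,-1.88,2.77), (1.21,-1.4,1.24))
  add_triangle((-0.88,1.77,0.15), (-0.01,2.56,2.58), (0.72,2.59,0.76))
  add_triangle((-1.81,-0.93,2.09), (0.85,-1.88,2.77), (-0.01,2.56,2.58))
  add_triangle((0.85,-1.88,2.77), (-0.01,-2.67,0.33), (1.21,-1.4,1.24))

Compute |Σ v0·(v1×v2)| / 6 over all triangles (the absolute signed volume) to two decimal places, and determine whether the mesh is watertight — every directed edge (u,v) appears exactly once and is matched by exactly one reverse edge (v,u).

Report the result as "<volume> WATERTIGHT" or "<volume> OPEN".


19.47 OPEN

Per-triangle v0·(v1×v2)/6:
  t1: +3.5515
  t2: +0.0110
  t3: +0.7290
  t4: -0.6413
  t5: -0.0777
  t6: -0.1003
  t7: +0.8973
  t8: +0.5365
  t9: +0.6296
  t10: +0.6096
  t11: +0.3738
  t12: -0.6266
  t13: +0.7504
  t14: -0.6595
  t15: +1.1734
  t16: +0.9446
  t17: +0.4492
  t18: +0.7347
  t19: +2.3920
  t20: +0.9268
  t21: +1.1982
  t22: +4.6980
  t23: +0.9654
Σ = +19.4655 → |volume| = 19.47

Directed edges: 69 total; 3 unmatched, e.g. (-0.01,-2.67,0.33)→(-0.46,-2.1,1.87) → open.


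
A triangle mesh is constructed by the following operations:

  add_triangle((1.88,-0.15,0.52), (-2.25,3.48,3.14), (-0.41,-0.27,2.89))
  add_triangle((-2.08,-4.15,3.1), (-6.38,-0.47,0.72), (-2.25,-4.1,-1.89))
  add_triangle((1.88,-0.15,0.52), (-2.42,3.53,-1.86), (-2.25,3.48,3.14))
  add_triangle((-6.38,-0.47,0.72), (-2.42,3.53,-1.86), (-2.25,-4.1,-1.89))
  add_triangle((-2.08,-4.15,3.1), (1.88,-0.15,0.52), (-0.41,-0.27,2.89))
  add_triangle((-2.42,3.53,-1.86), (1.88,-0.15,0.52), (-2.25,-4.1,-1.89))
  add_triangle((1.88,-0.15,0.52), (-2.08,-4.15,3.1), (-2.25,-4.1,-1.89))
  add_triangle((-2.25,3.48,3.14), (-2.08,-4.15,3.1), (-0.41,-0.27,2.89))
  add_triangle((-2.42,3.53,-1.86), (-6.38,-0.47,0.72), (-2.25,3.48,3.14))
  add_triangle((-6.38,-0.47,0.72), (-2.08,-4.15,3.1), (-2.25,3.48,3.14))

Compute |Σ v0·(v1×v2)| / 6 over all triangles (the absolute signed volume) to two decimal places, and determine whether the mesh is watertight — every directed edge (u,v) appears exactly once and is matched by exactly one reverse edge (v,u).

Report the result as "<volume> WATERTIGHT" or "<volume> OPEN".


Per-triangle v0·(v1×v2)/6:
  t1: +3.4628
  t2: +21.0980
  t3: +5.1651
  t4: +17.3774
  t5: +3.7130
  t6: +2.9220
  t7: +6.6426
  t8: +6.3365
  t9: +19.6495
  t10: +23.3732
Σ = +109.7401 → |volume| = 109.74

Directed edges: 30 total, each appears once with its reverse present → watertight.

109.74 WATERTIGHT


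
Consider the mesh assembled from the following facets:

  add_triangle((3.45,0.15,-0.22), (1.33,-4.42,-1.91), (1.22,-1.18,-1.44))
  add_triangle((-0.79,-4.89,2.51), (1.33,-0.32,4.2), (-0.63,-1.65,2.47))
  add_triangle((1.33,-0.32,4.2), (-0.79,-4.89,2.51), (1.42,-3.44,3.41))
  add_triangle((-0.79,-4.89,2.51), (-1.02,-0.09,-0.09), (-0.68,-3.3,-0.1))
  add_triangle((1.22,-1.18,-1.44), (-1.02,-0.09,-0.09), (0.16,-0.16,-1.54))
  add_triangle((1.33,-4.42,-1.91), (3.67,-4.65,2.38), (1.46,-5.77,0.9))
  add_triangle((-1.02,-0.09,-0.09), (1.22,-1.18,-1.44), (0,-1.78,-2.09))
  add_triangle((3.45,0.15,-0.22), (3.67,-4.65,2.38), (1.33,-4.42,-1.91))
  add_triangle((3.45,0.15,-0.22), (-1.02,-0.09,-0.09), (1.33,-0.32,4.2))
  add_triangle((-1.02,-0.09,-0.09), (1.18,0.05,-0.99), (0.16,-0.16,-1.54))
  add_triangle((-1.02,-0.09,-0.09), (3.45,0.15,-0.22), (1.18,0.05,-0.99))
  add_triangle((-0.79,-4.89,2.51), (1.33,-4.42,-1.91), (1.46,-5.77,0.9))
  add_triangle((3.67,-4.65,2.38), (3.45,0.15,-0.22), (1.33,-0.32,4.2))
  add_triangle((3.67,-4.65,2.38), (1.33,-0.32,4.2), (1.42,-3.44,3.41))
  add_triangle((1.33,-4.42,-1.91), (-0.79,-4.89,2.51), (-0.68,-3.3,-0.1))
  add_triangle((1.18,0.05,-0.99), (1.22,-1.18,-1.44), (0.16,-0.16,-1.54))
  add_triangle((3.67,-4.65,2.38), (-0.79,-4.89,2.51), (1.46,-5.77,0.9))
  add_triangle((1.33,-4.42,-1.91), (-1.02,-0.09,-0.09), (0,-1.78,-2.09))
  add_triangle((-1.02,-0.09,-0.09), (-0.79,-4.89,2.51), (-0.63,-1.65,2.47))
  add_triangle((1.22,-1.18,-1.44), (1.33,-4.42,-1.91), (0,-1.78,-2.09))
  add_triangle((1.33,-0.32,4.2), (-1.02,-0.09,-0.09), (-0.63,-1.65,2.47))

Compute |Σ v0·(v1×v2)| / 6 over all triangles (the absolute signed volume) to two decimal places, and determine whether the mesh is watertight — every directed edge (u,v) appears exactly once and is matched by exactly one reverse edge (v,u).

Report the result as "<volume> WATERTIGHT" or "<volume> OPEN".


Per-triangle v0·(v1×v2)/6:
  t1: +2.2133
  t2: +3.0231
  t3: +4.6469
  t4: +1.4537
  t5: +0.2944
  t6: +6.5697
  t7: +0.0108
  t8: +11.7780
  t9: -0.1462
  t10: +0.0181
  t11: -0.0239
  t12: +4.7123
  t13: +11.2817
  t14: +5.4281
  t15: +3.4886
  t16: +0.3269
  t17: +7.4156
  t18: +0.9986
  t19: +1.3704
  t20: +1.2086
  t21: +0.9188
Σ = +66.9876 → |volume| = 66.99

Directed edges: 63 total; 9 unmatched, e.g. (1.22,-1.18,-1.44)→(3.45,0.15,-0.22) → open.

66.99 OPEN


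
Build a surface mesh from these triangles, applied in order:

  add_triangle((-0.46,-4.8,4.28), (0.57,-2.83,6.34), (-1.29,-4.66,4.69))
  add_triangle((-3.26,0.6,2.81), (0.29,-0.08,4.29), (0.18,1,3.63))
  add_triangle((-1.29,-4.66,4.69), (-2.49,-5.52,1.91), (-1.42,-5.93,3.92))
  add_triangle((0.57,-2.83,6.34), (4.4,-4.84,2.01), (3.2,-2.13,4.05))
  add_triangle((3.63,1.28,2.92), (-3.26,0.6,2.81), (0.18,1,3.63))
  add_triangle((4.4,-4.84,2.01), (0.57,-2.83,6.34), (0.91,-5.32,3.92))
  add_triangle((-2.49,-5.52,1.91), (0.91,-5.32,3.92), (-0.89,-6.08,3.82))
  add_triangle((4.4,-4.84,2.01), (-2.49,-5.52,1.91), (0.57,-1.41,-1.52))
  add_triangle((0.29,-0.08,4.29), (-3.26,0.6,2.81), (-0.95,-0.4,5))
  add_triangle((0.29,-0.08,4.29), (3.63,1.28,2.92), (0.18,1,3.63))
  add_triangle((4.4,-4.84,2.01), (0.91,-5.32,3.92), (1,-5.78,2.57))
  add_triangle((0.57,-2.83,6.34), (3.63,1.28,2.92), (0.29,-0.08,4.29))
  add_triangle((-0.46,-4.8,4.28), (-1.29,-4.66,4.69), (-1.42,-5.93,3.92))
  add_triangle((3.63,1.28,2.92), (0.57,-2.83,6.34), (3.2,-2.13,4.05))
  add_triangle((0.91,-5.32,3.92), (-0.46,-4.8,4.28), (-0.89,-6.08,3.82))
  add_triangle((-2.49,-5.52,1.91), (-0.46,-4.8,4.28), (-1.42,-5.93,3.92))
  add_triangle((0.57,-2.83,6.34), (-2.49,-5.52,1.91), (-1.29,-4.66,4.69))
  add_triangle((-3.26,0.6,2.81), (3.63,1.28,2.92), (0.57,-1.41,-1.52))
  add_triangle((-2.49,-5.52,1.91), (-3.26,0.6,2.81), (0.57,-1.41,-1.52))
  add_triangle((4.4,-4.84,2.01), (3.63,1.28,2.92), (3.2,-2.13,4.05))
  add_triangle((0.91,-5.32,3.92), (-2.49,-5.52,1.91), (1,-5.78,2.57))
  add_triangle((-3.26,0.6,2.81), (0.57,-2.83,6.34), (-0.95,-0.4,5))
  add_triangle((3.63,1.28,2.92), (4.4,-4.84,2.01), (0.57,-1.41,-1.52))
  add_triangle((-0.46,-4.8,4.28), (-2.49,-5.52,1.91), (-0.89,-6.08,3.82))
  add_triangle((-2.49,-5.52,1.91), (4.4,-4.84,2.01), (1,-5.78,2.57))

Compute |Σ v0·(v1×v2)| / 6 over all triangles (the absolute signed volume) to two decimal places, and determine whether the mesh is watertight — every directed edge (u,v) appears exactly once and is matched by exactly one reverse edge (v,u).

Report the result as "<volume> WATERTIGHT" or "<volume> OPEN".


Per-triangle v0·(v1×v2)/6:
  t1: +2.9351
  t2: +2.6032
  t3: +2.1575
  t4: +10.3784
  t5: +0.6110
  t6: +13.5945
  t7: +1.6821
  t8: +12.5329
  t9: +1.3575
  t10: +2.6828
  t11: +5.3337
  t12: +6.7905
  t13: +1.2872
  t14: +8.8879
  t15: +2.0214
  t16: -0.0932
  t17: -1.2233
  t18: -3.2005
  t19: +3.1738
  t20: +8.7220
  t21: +5.1645
  t22: +4.0571
  t23: +6.1600
  t24: +1.7716
  t25: +2.3398
Σ = +101.7276 → |volume| = 101.73

Directed edges: 75 total; 9 unmatched, e.g. (-0.46,-4.8,4.28)→(0.57,-2.83,6.34) → open.

101.73 OPEN


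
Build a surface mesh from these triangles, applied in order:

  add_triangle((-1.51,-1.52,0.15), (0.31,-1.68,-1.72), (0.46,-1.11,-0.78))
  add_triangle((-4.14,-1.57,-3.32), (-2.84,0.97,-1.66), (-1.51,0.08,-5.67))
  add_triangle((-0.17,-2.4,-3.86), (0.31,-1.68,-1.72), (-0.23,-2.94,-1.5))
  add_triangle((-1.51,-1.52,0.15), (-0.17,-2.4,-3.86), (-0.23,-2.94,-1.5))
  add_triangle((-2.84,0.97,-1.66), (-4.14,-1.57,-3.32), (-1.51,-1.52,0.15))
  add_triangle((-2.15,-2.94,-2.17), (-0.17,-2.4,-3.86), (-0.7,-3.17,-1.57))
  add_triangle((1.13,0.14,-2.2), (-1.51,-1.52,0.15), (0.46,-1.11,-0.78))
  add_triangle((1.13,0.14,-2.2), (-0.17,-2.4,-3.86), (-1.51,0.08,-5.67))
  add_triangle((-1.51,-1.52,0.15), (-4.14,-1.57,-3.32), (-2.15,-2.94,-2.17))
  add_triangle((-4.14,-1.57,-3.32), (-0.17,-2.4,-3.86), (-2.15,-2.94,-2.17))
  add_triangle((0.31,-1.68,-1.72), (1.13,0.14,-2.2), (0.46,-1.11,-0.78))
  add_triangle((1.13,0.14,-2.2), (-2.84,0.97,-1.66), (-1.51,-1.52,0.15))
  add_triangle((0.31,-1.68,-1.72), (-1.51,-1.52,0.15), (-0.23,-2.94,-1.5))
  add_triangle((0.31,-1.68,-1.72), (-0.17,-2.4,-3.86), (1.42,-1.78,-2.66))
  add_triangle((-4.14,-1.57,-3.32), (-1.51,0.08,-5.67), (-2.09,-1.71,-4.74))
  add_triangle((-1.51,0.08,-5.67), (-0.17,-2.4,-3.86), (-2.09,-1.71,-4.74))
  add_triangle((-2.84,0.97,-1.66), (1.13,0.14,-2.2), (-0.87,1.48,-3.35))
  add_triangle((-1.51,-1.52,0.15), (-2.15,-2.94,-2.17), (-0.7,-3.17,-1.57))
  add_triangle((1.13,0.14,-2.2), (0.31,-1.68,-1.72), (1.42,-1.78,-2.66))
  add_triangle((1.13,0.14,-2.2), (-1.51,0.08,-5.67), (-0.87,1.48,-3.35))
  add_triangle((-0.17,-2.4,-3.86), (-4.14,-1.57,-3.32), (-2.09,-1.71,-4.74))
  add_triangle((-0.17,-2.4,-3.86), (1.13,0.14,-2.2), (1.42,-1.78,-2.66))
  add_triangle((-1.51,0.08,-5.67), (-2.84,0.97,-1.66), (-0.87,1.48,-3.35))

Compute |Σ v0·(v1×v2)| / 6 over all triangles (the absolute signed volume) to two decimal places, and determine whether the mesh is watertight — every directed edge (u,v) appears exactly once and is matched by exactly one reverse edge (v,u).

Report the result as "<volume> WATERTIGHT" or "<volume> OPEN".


39.37 OPEN

Per-triangle v0·(v1×v2)/6:
  t1: +0.3006
  t2: +6.5762
  t3: +0.5626
  t4: +1.7884
  t5: +2.3258
  t6: +2.2539
  t7: -0.6422
  t8: +4.0683
  t9: +2.2866
  t10: +4.7405
  t11: +0.2828
  t12: -2.4993
  t13: -0.3880
  t14: +0.5725
  t15: +4.2024
  t16: +3.3604
  t17: -0.8942
  t18: +1.1588
  t19: -0.4451
  t20: +2.3209
  t21: +2.5805
  t22: +1.5907
  t23: +3.2664
Σ = +39.3697 → |volume| = 39.37

Directed edges: 69 total; 3 unmatched, e.g. (-1.51,-1.52,0.15)→(-0.17,-2.4,-3.86) → open.


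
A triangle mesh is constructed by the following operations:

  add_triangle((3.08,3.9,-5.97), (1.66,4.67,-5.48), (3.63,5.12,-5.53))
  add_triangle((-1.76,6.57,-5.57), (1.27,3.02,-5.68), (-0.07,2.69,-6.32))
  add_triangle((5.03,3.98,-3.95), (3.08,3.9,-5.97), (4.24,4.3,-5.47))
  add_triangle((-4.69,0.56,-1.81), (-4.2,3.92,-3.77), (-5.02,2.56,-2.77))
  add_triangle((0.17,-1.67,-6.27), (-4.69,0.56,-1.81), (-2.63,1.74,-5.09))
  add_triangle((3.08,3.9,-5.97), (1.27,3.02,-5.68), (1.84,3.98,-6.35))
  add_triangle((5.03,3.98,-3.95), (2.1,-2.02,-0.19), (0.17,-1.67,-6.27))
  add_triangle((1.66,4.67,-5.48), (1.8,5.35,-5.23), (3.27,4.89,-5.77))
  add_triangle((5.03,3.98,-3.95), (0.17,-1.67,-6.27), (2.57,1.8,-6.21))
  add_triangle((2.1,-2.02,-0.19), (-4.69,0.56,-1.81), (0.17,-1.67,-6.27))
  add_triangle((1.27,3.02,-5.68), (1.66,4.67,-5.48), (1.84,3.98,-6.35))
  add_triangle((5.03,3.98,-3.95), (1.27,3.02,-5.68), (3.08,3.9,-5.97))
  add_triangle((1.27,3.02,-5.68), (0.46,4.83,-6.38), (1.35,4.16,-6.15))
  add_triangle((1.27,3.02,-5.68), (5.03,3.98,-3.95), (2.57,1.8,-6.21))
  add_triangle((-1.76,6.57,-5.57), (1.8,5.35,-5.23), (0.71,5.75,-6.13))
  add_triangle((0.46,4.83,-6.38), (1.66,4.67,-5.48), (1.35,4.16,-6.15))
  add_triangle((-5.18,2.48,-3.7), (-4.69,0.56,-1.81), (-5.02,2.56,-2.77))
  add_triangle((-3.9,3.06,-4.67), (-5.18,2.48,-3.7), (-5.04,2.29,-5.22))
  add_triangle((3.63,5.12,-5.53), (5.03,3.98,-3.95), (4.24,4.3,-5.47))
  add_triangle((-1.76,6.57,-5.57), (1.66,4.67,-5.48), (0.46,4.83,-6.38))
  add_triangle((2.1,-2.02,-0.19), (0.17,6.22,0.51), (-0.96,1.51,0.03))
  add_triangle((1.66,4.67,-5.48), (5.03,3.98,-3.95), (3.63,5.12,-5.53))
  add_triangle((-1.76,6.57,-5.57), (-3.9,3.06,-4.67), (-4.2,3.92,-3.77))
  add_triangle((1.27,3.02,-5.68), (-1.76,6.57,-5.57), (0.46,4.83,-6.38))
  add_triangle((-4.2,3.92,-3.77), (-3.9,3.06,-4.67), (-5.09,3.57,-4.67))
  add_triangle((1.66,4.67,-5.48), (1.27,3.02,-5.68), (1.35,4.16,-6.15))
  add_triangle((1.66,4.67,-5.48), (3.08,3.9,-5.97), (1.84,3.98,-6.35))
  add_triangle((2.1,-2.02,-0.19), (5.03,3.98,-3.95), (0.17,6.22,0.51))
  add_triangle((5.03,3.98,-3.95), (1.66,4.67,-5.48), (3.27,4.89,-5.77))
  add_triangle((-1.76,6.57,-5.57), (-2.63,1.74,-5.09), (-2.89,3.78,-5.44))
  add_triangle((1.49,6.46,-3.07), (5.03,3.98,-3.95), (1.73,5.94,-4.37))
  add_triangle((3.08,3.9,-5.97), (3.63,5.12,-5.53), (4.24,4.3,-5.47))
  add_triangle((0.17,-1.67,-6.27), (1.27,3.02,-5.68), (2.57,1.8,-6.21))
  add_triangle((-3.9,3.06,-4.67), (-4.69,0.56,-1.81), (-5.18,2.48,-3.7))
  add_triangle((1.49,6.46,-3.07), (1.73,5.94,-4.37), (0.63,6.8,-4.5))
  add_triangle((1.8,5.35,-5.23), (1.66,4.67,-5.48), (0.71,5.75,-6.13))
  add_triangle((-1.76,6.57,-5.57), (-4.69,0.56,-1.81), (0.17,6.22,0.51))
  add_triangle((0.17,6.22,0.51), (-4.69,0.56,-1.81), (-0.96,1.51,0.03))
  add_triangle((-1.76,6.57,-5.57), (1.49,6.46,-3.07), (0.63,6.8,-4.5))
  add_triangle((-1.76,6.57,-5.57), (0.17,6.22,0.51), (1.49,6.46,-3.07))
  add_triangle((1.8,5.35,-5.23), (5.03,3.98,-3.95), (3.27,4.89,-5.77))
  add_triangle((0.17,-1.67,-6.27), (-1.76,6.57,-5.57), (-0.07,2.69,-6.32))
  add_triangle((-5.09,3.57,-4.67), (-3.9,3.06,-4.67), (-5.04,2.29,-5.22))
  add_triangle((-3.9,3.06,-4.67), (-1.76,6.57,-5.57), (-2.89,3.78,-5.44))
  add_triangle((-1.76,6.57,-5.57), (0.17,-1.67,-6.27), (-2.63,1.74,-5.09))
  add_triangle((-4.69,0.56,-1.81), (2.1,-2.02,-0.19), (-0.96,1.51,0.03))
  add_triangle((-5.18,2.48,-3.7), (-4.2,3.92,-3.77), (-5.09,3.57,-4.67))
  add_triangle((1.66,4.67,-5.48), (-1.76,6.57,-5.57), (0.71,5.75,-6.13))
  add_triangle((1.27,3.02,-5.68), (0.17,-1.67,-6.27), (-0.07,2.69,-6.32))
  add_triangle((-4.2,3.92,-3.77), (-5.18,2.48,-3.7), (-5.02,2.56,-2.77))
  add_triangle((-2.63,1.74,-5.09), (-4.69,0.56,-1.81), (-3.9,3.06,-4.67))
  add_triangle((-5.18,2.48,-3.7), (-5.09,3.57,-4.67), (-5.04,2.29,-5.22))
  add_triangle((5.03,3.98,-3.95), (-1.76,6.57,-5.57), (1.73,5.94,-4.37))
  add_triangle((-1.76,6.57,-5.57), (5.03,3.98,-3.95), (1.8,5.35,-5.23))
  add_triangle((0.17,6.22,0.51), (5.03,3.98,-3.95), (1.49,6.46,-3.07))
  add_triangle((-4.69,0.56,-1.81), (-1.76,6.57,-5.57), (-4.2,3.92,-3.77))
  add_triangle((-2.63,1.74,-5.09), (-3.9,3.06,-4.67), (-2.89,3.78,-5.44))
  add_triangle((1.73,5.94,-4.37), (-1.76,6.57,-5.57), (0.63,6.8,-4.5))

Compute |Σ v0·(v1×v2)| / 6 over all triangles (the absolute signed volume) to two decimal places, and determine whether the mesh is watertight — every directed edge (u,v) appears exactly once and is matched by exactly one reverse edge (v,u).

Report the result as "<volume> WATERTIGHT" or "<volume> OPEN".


Per-triangle v0·(v1×v2)/6:
  t1: +2.5935
  t2: +6.9733
  t3: +0.1887
  t4: -1.0686
  t5: +12.3167
  t6: +0.7088
  t7: +21.1472
  t8: +1.2469
  t9: +5.1400
  t10: +7.4718
  t11: +0.4502
  t12: -0.2564
  t13: +0.7803
  t14: +7.9981
  t15: +2.7329
  t16: +1.1695
  t17: +1.3951
  t18: -1.8683
  t19: +1.9104
  t20: +4.3634
  t21: -0.2349
  t22: -0.3304
  t23: +5.6530
  t24: +0.7891
  t25: +0.9253
  t26: +0.4080
  t27: +1.7530
  t28: +9.4300
  t29: -0.9484
  t30: +2.1347
  t31: +6.0517
  t32: +1.5650
  t33: +7.3480
  t34: +1.1559
  t35: +2.0547
  t36: +1.0391
  t37: +26.0655
  t38: +1.4688
  t39: +2.0000
  t40: +15.5554
  t41: +3.1713
  t42: +6.7023
  t43: +1.3172
  t44: +3.2724
  t45: +17.1133
  t46: -0.5373
  t47: +0.9515
  t48: -0.2536
  t49: +6.2435
  t50: +1.4486
  t51: +4.7360
  t52: +1.6945
  t53: +6.5390
  t54: +2.5963
  t55: +12.5417
  t56: -2.3850
  t57: +2.3242
  t58: +2.8129
Σ = +229.5659 → |volume| = 229.57

Directed edges: 174 total, each appears once with its reverse present → watertight.

229.57 WATERTIGHT


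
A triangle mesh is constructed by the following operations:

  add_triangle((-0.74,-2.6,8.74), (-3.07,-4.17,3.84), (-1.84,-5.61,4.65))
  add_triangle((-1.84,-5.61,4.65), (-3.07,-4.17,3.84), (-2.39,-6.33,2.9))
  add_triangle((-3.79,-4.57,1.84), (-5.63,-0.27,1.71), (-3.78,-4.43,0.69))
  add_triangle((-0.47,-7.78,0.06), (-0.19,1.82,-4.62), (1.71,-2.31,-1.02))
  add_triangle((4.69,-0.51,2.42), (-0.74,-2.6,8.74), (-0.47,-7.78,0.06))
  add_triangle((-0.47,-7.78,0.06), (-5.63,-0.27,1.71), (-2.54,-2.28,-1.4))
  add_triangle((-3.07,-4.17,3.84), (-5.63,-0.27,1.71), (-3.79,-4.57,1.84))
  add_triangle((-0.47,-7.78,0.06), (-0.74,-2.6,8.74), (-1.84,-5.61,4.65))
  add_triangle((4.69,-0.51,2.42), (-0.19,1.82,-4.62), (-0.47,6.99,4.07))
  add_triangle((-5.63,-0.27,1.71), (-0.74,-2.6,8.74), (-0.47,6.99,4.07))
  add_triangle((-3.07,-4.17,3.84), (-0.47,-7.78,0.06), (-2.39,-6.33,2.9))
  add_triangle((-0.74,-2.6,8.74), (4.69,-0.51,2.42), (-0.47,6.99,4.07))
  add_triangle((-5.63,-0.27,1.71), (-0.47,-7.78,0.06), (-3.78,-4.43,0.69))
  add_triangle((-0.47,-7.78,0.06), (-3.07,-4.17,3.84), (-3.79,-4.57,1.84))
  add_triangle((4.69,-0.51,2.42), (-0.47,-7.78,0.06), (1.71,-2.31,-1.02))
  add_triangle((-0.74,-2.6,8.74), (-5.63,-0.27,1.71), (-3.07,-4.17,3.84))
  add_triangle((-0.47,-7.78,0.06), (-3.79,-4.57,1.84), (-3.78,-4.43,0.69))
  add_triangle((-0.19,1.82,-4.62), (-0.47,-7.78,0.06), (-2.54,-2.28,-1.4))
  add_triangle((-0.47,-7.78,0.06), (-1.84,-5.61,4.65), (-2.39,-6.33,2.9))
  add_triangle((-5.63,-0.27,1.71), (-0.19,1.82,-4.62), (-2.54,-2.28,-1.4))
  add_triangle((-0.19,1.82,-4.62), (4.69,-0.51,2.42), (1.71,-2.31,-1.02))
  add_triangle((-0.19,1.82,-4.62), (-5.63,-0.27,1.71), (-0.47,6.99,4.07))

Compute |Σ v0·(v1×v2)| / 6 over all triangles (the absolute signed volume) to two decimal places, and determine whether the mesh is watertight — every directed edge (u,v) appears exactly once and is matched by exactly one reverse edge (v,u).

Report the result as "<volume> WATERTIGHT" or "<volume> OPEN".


Per-triangle v0·(v1×v2)/6:
  t1: +10.5213
  t2: +3.8478
  t3: +4.6326
  t4: +11.4499
  t5: +55.2038
  t6: +15.6388
  t7: +9.3720
  t8: +13.4906
  t9: +30.5921
  t10: +65.4815
  t11: +0.5060
  t12: +58.5116
  t13: -3.0046
  t14: +10.7552
  t15: +12.1471
  t16: +25.1458
  t17: +5.2313
  t18: +13.7959
  t19: +6.4426
  t20: +13.1998
  t21: +10.1834
  t22: +37.5202
Σ = +410.6648 → |volume| = 410.66

Directed edges: 66 total, each appears once with its reverse present → watertight.

410.66 WATERTIGHT


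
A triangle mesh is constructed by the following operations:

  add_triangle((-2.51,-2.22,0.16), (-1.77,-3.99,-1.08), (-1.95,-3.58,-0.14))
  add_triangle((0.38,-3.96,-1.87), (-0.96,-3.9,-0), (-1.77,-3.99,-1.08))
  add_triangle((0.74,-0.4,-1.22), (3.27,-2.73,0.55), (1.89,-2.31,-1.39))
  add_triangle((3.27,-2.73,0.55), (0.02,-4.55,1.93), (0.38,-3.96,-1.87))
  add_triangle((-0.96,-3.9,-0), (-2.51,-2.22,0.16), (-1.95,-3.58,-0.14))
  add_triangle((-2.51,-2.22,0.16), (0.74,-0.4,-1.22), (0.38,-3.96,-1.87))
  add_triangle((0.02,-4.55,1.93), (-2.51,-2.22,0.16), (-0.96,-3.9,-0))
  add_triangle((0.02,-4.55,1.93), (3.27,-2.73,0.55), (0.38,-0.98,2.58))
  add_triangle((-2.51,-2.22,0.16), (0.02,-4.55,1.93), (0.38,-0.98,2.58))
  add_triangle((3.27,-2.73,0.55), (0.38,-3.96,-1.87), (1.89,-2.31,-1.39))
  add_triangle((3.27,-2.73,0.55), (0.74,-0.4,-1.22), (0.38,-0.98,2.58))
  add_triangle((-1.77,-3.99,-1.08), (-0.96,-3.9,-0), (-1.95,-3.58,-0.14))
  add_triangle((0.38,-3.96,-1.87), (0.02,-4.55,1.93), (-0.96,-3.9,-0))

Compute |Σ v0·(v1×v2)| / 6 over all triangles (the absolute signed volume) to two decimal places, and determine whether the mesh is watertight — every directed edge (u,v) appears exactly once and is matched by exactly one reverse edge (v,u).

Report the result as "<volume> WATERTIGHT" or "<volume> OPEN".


31.70 OPEN

Per-triangle v0·(v1×v2)/6:
  t1: +0.6577
  t2: +1.9087
  t3: +0.7392
  t4: +8.6030
  t5: +0.2898
  t6: +1.2936
  t7: +2.5818
  t8: +5.5205
  t9: +3.9129
  t10: +2.6190
  t11: -0.1870
  t12: +0.6786
  t13: +3.0852
Σ = +31.7030 → |volume| = 31.70

Directed edges: 39 total; 9 unmatched, e.g. (-2.51,-2.22,0.16)→(-1.77,-3.99,-1.08) → open.


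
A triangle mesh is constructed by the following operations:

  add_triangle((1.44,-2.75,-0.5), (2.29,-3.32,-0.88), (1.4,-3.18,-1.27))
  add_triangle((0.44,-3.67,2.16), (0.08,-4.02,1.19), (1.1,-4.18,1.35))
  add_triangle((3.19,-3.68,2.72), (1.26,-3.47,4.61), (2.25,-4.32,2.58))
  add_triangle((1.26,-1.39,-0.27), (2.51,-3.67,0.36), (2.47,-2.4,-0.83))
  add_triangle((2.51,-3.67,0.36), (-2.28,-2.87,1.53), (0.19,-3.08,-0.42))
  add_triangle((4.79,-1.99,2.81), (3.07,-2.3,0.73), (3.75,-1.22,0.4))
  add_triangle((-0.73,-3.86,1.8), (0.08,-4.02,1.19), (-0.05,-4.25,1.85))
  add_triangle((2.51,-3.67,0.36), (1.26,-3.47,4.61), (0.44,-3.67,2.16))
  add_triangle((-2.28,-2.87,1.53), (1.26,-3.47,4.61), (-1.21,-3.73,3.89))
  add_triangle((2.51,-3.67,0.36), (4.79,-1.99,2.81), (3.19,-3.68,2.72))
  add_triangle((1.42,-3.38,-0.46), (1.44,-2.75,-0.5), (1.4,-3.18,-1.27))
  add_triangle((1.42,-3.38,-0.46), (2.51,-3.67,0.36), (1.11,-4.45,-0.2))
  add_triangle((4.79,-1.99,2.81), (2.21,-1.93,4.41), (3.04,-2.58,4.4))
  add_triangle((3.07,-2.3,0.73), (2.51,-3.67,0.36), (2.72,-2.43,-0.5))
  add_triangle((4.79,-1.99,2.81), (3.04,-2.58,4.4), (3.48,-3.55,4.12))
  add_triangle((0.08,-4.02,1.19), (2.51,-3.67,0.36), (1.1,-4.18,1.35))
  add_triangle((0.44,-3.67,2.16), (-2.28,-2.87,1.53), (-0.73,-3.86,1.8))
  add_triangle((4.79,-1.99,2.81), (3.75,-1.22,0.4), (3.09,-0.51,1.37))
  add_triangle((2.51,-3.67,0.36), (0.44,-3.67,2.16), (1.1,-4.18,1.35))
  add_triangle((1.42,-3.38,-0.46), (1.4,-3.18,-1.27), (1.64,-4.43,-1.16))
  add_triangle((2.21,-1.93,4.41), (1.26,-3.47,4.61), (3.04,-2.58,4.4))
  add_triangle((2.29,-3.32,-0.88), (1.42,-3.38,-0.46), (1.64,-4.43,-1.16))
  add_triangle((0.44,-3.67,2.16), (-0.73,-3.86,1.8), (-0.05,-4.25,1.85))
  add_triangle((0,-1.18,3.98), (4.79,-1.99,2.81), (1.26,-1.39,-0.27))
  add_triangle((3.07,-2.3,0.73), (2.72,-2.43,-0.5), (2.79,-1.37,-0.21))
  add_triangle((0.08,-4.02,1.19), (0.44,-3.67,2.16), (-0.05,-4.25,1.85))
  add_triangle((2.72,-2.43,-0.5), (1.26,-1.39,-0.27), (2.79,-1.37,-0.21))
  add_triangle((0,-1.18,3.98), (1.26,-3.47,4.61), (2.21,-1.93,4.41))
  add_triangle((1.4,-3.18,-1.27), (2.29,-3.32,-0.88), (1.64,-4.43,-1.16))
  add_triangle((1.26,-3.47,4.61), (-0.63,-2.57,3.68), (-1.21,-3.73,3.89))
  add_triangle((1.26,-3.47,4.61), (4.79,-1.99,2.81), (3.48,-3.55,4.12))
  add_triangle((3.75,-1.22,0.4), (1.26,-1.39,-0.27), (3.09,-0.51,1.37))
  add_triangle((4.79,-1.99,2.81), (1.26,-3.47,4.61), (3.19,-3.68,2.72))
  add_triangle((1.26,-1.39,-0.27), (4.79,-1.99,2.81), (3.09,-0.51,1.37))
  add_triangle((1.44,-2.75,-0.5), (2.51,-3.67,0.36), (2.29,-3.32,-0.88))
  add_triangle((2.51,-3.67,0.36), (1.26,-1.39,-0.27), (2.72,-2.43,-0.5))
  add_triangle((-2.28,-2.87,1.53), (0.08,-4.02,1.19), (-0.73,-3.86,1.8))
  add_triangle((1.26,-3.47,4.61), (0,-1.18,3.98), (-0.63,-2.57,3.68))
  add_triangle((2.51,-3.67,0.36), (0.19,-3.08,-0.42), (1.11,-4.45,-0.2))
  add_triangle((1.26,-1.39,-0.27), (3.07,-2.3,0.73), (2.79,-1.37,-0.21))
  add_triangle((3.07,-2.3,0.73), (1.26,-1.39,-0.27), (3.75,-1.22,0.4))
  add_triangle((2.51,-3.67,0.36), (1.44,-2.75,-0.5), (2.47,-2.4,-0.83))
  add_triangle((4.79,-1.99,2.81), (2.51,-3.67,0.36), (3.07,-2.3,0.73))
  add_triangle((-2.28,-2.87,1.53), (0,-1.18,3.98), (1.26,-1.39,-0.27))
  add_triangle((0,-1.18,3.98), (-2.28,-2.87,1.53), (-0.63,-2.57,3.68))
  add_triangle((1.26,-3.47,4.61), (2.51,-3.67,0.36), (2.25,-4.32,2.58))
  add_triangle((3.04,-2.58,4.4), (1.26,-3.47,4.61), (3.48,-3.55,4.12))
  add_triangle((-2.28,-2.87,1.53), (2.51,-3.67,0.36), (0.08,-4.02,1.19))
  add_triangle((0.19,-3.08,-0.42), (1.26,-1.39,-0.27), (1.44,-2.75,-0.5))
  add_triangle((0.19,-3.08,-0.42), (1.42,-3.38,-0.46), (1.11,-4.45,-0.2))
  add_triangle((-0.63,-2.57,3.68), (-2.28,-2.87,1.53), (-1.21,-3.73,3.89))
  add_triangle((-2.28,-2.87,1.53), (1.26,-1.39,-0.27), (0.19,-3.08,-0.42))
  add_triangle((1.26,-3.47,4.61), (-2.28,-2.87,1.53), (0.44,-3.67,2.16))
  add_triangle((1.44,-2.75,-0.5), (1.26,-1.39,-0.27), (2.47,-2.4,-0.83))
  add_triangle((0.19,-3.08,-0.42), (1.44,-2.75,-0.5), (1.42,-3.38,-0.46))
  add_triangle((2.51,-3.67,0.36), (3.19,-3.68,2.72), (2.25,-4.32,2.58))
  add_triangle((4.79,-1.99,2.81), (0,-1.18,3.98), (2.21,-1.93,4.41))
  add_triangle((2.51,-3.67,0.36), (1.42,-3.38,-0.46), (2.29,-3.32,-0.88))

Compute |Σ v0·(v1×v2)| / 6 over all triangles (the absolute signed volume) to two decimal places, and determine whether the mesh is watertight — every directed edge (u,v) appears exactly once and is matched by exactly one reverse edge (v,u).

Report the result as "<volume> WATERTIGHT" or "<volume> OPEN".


41.13 WATERTIGHT

Per-triangle v0·(v1×v2)/6:
  t1: -0.2085
  t2: +0.7037
  t3: +2.5323
  t4: -0.0043
  t5: +3.3376
  t6: +1.7612
  t7: +0.2607
  t8: +4.1803
  t9: +1.3387
  t10: +3.8712
  t11: -0.1297
  t12: +0.5890
  t13: +1.1600
  t14: +1.0025
  t15: +2.2102
  t16: +0.6788
  t17: +0.6412
  t18: +0.9924
  t19: +0.7463
  t20: -0.1244
  t21: +1.3966
  t22: +0.3343
  t23: +0.3137
  t24: -3.7040
  t25: +0.5979
  t26: +0.2423
  t27: -0.0168
  t28: +2.5629
  t29: +0.3408
  t30: +1.3572
  t31: -1.6133
  t32: -0.5121
  t33: +5.2804
  t34: -0.9296
  t35: -0.3342
  t36: +0.1233
  t37: +0.6615
  t38: +2.1150
  t39: -0.1079
  t40: -0.4092
  t41: +0.5755
  t42: +0.6774
  t43: +1.3363
  t44: -4.2429
  t45: +1.2269
  t46: -0.3718
  t47: +1.9574
  t48: +0.0265
  t49: -0.0229
  t50: +0.2526
  t51: +0.6531
  t52: -1.0567
  t53: +4.0392
  t54: -0.0864
  t55: +0.0783
  t56: +1.9045
  t57: +0.2820
  t58: +0.6670
Σ = +41.1339 → |volume| = 41.13

Directed edges: 174 total, each appears once with its reverse present → watertight.


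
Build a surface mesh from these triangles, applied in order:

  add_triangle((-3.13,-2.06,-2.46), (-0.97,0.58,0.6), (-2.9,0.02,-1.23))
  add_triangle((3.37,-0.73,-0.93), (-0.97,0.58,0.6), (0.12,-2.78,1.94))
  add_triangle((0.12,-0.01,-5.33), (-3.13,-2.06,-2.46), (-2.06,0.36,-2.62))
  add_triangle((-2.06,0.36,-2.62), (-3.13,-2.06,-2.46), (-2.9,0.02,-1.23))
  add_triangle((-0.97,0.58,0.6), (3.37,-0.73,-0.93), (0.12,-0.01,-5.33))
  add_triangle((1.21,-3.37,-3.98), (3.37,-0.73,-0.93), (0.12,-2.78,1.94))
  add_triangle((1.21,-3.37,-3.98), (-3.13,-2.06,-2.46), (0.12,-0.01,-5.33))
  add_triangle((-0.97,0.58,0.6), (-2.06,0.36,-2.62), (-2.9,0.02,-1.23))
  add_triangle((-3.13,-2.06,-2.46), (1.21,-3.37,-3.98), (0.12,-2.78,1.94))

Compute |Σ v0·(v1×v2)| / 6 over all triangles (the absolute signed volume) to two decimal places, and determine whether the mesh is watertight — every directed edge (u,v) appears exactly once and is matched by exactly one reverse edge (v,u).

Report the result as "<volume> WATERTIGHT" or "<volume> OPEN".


42.24 OPEN

Per-triangle v0·(v1×v2)/6:
  t1: +0.7038
  t2: +0.9239
  t3: +4.9016
  t4: +1.9462
  t5: +1.1034
  t6: +9.0842
  t7: +11.5606
  t8: +0.6529
  t9: +11.3658
Σ = +42.2424 → |volume| = 42.24

Directed edges: 27 total; 9 unmatched, e.g. (-3.13,-2.06,-2.46)→(-0.97,0.58,0.6) → open.


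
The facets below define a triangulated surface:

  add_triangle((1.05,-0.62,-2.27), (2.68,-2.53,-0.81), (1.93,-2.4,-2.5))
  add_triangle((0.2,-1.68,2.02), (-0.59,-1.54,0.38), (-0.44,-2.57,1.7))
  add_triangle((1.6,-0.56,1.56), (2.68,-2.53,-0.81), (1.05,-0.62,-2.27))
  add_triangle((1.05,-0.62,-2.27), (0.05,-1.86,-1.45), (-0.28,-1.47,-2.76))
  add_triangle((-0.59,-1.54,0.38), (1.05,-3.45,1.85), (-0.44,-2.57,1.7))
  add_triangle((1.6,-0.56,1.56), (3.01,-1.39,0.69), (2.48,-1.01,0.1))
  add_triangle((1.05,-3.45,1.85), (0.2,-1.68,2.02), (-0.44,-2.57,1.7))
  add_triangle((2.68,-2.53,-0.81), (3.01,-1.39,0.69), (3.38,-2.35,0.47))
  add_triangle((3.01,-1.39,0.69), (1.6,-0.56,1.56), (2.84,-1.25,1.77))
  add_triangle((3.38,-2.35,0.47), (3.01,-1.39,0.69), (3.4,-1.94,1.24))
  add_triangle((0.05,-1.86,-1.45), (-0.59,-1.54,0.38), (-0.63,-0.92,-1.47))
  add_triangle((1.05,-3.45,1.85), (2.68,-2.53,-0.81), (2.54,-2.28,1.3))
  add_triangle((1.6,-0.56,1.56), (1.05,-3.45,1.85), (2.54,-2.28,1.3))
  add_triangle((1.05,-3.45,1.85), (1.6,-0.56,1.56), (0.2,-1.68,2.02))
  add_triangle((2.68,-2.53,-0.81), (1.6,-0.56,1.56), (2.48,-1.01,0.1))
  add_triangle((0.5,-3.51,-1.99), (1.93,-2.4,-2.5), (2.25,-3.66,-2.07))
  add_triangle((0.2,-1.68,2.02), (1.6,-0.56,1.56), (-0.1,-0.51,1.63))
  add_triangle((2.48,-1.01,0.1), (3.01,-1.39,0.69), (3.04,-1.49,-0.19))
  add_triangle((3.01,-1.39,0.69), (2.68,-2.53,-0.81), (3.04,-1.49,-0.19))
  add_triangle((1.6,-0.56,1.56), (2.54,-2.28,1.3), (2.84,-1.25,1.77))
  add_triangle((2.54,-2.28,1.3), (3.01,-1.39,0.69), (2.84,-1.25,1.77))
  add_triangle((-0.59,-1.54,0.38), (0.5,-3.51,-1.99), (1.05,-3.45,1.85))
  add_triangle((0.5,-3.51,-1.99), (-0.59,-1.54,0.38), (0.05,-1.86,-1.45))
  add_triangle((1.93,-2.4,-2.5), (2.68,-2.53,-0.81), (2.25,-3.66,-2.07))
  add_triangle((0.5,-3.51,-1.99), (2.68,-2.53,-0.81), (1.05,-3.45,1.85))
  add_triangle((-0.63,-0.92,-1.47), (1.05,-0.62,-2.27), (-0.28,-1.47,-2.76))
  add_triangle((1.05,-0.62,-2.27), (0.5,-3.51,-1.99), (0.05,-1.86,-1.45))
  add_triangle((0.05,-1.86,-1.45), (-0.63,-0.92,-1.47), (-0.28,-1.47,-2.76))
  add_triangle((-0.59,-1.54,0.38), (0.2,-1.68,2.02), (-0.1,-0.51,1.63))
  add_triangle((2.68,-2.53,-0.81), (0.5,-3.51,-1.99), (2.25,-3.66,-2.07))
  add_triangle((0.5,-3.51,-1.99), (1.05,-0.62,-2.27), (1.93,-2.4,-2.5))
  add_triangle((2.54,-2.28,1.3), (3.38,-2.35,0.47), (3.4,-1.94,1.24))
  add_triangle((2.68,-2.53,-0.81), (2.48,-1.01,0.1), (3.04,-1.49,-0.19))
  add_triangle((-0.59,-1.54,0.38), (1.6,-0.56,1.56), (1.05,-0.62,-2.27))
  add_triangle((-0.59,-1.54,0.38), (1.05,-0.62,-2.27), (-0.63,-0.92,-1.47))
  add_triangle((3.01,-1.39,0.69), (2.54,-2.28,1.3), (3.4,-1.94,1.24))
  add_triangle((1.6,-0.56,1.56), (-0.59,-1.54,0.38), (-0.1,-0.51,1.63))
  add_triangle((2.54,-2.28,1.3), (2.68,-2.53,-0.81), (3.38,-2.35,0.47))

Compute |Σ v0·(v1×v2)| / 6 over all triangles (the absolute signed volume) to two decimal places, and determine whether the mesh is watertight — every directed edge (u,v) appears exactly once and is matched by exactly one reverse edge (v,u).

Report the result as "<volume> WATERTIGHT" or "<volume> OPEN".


21.51 WATERTIGHT

Per-triangle v0·(v1×v2)/6:
  t1: +0.8220
  t2: -0.0064
  t3: +1.1678
  t4: +0.6940
  t5: +0.5092
  t6: +0.1230
  t7: +0.7289
  t8: +0.3662
  t9: +0.0636
  t10: +0.2389
  t11: +0.4681
  t12: +2.3849
  t13: +1.2736
  t14: +1.1454
  t15: -0.8545
  t16: +1.1568
  t17: +0.4764
  t18: +0.0804
  t19: +0.5135
  t20: +0.2902
  t21: +0.6436
  t22: +2.2115
  t23: +0.3448
  t24: +0.9561
  t25: +4.9606
  t26: +0.0496
  t27: +0.4637
  t28: +0.2530
  t29: +0.2864
  t30: +0.6246
  t31: +1.1414
  t32: +0.4483
  t33: -0.0903
  t34: -1.5983
  t35: -0.7334
  t36: -0.1226
  t37: -0.6657
  t38: +0.6980
Σ = +21.5135 → |volume| = 21.51

Directed edges: 114 total, each appears once with its reverse present → watertight.
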